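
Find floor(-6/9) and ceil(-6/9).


-6/9 = -0.6667
floor = -1
ceil = 0

floor = -1, ceil = 0


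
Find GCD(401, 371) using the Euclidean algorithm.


401 = 1 * 371 + 30
371 = 12 * 30 + 11
30 = 2 * 11 + 8
11 = 1 * 8 + 3
8 = 2 * 3 + 2
3 = 1 * 2 + 1
2 = 2 * 1 + 0
GCD = 1


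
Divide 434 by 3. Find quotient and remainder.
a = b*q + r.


434 = 3 * 144 + 2
Check: 432 + 2 = 434

q = 144, r = 2


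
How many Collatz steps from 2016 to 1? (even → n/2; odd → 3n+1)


2016 → 1008 → 504 → 252 → 126 → 63 → 190 → 95 → 286 → 143 → 430 → 215 → 646 → 323 → 970 → 485 → 1456 → 728 → 364 → 182 → 91 → 274 → 137 → 412 → 206 → 103 → 310 → 155 → 466 → 233 → 700 → 350 → 175 → 526 → 263 → 790 → 395 → 1186 → 593 → 1780 → 890 → 445 → 1336 → 668 → 334 → 167 → 502 → 251 → 754 → 377 → 1132 → 566 → 283 → 850 → 425 → 1276 → 638 → 319 → 958 → 479 → 1438 → 719 → 2158 → 1079 → 3238 → 1619 → 4858 → 2429 → 7288 → 3644 → 1822 → 911 → 2734 → 1367 → 4102 → 2051 → 6154 → 3077 → 9232 → 4616 → 2308 → 1154 → 577 → 1732 → 866 → 433 → 1300 → 650 → 325 → 976 → 488 → 244 → 122 → 61 → 184 → 92 → 46 → 23 → 70 → 35 → 106 → 53 → 160 → 80 → 40 → 20 → 10 → 5 → 16 → 8 → 4 → 2 → 1
Total steps = 112

112 steps


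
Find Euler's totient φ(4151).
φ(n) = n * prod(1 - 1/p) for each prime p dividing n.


4151 = 7 × 593
Prime factors: 7, 593
φ(4151) = 4151 × (1-1/7) × (1-1/593)
= 4151 × 6/7 × 592/593 = 3552

φ(4151) = 3552


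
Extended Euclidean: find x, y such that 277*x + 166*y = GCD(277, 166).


Tabular extended Euclidean (each row: r = 277*s + 166*t):
r=277, s=1, t=0
r=166, s=0, t=1
q=1: r=111, s=1, t=-1   [277*(1) + 166*(-1) = 111]
q=1: r=55, s=-1, t=2   [277*(-1) + 166*(2) = 55]
q=2: r=1, s=3, t=-5   [277*(3) + 166*(-5) = 1]
q=55: r=0, s=-166, t=277   [277*(-166) + 166*(277) = 0]
GCD = 1; from the row with r=1: x=3, y=-5
Check: 277*(3) + 166*(-5) = 831 - 830 = 1

GCD = 1, x = 3, y = -5


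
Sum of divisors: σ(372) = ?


Divisors of 372: 1, 2, 3, 4, 6, 12, 31, 62, 93, 124, 186, 372
Sum = 1 + 2 + 3 + 4 + 6 + 12 + 31 + 62 + 93 + 124 + 186 + 372 = 896

σ(372) = 896


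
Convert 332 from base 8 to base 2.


332 (base 8) = 218 (decimal)
218 (decimal) = 11011010 (base 2)


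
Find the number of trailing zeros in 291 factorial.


floor(291/5) = 58
floor(291/25) = 11
floor(291/125) = 2
Total = 71

71 trailing zeros


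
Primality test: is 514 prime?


514 / 2 = 257 (exact division)
514 is NOT prime.

No, 514 is not prime


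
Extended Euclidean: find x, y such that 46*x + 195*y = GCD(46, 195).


Tabular extended Euclidean (each row: r = 46*s + 195*t):
r=46, s=1, t=0
r=195, s=0, t=1
q=0: r=46, s=1, t=0   [46*(1) + 195*(0) = 46]
q=4: r=11, s=-4, t=1   [46*(-4) + 195*(1) = 11]
q=4: r=2, s=17, t=-4   [46*(17) + 195*(-4) = 2]
q=5: r=1, s=-89, t=21   [46*(-89) + 195*(21) = 1]
q=2: r=0, s=195, t=-46   [46*(195) + 195*(-46) = 0]
GCD = 1; from the row with r=1: x=-89, y=21
Check: 46*(-89) + 195*(21) = -4094 + 4095 = 1

GCD = 1, x = -89, y = 21


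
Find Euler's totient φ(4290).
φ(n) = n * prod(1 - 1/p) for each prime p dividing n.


4290 = 2 × 3 × 5 × 11 × 13
Prime factors: 2, 3, 5, 11, 13
φ(4290) = 4290 × (1-1/2) × (1-1/3) × (1-1/5) × (1-1/11) × (1-1/13)
= 4290 × 1/2 × 2/3 × 4/5 × 10/11 × 12/13 = 960

φ(4290) = 960


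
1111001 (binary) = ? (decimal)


1111001 (base 2) = 121 (decimal)
121 (decimal) = 121 (base 10)


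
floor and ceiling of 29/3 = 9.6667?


29/3 = 9.6667
floor = 9
ceil = 10

floor = 9, ceil = 10


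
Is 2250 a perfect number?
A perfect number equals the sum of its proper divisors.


Proper divisors of 2250: 1, 2, 3, 5, 6, 9, 10, 15, 18, 25, 30, 45, 50, 75, 90, 125, 150, 225, 250, 375, 450, 750, 1125
Sum = 1 + 2 + 3 + 5 + 6 + 9 + 10 + 15 + 18 + 25 + 30 + 45 + 50 + 75 + 90 + 125 + 150 + 225 + 250 + 375 + 450 + 750 + 1125 = 3834

No, 2250 is not perfect (3834 ≠ 2250)


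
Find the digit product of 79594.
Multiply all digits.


7 × 9 × 5 × 9 × 4 = 11340


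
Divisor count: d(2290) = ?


2290 = 2^1 × 5^1 × 229^1
d(2290) = (1+1) × (1+1) × (1+1) = 8

8 divisors


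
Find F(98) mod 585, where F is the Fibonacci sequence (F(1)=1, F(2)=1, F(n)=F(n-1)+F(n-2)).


F(k) mod 585 for k=1..98:
1, 1, 2, 3, 5, 8, 13, 21, 34, 55, 89, 144, 233, 377, 25, 402, 427, 244, 86, 330, 416, 161, 577, 153, 145, 298, 443, 156, 14, 170, 184, 354, 538, 307, 260, 567, 242, 224, 466, 105, 571, 91, 77, 168, 245, 413, 73, 486, 559, 460, 434, 309, 158, 467, 40, 507, 547, 469, 431, 315, 161, 476, 52, 528, 580, 523, 518, 456, 389, 260, 64, 324, 388, 127, 515, 57, 572, 44, 31, 75, 106, 181, 287, 468, 170, 53, 223, 276, 499, 190, 104, 294, 398, 107, 505, 27, 532, 559
F(98) mod 585 = 559


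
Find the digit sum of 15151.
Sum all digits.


1 + 5 + 1 + 5 + 1 = 13


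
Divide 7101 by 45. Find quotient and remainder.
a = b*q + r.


7101 = 45 * 157 + 36
Check: 7065 + 36 = 7101

q = 157, r = 36


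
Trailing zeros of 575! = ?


floor(575/5) = 115
floor(575/25) = 23
floor(575/125) = 4
Total = 142

142 trailing zeros


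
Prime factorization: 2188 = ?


2188 / 2 = 1094
1094 / 2 = 547
547 / 547 = 1
2188 = 2^2 × 547


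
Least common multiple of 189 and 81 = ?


GCD(189, 81) = 27
LCM = 189*81/27 = 15309/27 = 567

LCM = 567


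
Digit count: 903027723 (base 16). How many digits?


903027723 in base 16 = 35D31C0B
Number of digits = 8

8 digits (base 16)


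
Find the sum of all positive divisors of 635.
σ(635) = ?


Divisors of 635: 1, 5, 127, 635
Sum = 1 + 5 + 127 + 635 = 768

σ(635) = 768


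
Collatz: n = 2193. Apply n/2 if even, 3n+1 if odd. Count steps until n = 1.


2193 → 6580 → 3290 → 1645 → 4936 → 2468 → 1234 → 617 → 1852 → 926 → 463 → 1390 → 695 → 2086 → 1043 → 3130 → 1565 → 4696 → 2348 → 1174 → 587 → 1762 → 881 → 2644 → 1322 → 661 → 1984 → 992 → 496 → 248 → 124 → 62 → 31 → 94 → 47 → 142 → 71 → 214 → 107 → 322 → 161 → 484 → 242 → 121 → 364 → 182 → 91 → 274 → 137 → 412 → 206 → 103 → 310 → 155 → 466 → 233 → 700 → 350 → 175 → 526 → 263 → 790 → 395 → 1186 → 593 → 1780 → 890 → 445 → 1336 → 668 → 334 → 167 → 502 → 251 → 754 → 377 → 1132 → 566 → 283 → 850 → 425 → 1276 → 638 → 319 → 958 → 479 → 1438 → 719 → 2158 → 1079 → 3238 → 1619 → 4858 → 2429 → 7288 → 3644 → 1822 → 911 → 2734 → 1367 → 4102 → 2051 → 6154 → 3077 → 9232 → 4616 → 2308 → 1154 → 577 → 1732 → 866 → 433 → 1300 → 650 → 325 → 976 → 488 → 244 → 122 → 61 → 184 → 92 → 46 → 23 → 70 → 35 → 106 → 53 → 160 → 80 → 40 → 20 → 10 → 5 → 16 → 8 → 4 → 2 → 1
Total steps = 138

138 steps


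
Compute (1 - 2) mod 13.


1 - 2 = -1
-1 mod 13 = 12


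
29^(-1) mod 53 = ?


Use the extended Euclidean algorithm on (53, 29); each row r = 53*s + 29*t:
r=53, s=1, t=0
r=29, s=0, t=1
q=1: r=24, s=1, t=-1   [53*(1) + 29*(-1) = 24]
q=1: r=5, s=-1, t=2   [53*(-1) + 29*(2) = 5]
q=4: r=4, s=5, t=-9   [53*(5) + 29*(-9) = 4]
q=1: r=1, s=-6, t=11   [53*(-6) + 29*(11) = 1]
q=4: r=0, s=29, t=-53   [53*(29) + 29*(-53) = 0]
GCD = 1 with t = 11, so 29*(11) ≡ 1 (mod 53)
Inverse = 11 mod 53 = 11
Check: 29 * 11 = 319 ≡ 1 (mod 53)

29^(-1) ≡ 11 (mod 53)


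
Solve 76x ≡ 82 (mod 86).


GCD(76, 86) = 2 divides 82
Divide: 38x ≡ 41 (mod 43)
x ≡ 9 (mod 43)


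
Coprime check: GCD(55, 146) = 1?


Euclidean algorithm:
146 = 2 * 55 + 36
55 = 1 * 36 + 19
36 = 1 * 19 + 17
19 = 1 * 17 + 2
17 = 8 * 2 + 1
2 = 2 * 1 + 0
GCD(55, 146) = 1

Yes, coprime (GCD = 1)


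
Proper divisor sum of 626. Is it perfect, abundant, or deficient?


Proper divisors: 1, 2, 313
Sum = 1 + 2 + 313 = 316
316 < 626 → deficient

s(626) = 316 (deficient)


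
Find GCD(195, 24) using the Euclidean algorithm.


195 = 8 * 24 + 3
24 = 8 * 3 + 0
GCD = 3


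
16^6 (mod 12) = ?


16^1 mod 12 = 4
16^2 mod 12 = 4
16^3 mod 12 = 4
16^4 mod 12 = 4
16^5 mod 12 = 4
16^6 mod 12 = 4


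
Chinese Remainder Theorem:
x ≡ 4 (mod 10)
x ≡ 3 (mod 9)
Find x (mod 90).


M = 10*9 = 90
M1 = M/10 = 9, M2 = M/9 = 10
M1^(-1) mod 10 = 9, M2^(-1) mod 9 = 1
x = 4*9*9 + 3*10*1 = 354
354 mod 90 = 84
Check: 84 mod 10 = 4 ✓, 84 mod 9 = 3 ✓

x ≡ 84 (mod 90)


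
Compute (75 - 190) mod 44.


75 - 190 = -115
-115 mod 44 = 17


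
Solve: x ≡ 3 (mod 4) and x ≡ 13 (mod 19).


M = 4*19 = 76
M1 = M/4 = 19, M2 = M/19 = 4
M1^(-1) mod 4 = 3, M2^(-1) mod 19 = 5
x = 3*19*3 + 13*4*5 = 431
431 mod 76 = 51
Check: 51 mod 4 = 3 ✓, 51 mod 19 = 13 ✓

x ≡ 51 (mod 76)


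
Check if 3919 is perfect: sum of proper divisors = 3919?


Proper divisors of 3919: 1
Sum = 1 = 1

No, 3919 is not perfect (1 ≠ 3919)


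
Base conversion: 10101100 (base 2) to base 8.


10101100 (base 2) = 172 (decimal)
172 (decimal) = 254 (base 8)


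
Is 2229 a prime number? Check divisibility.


2229 / 3 = 743 (exact division)
2229 is NOT prime.

No, 2229 is not prime


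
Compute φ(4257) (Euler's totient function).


4257 = 3^2 × 11 × 43
Prime factors: 3, 11, 43
φ(4257) = 4257 × (1-1/3) × (1-1/11) × (1-1/43)
= 4257 × 2/3 × 10/11 × 42/43 = 2520

φ(4257) = 2520


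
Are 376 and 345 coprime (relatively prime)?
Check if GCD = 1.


Euclidean algorithm:
376 = 1 * 345 + 31
345 = 11 * 31 + 4
31 = 7 * 4 + 3
4 = 1 * 3 + 1
3 = 3 * 1 + 0
GCD(376, 345) = 1

Yes, coprime (GCD = 1)


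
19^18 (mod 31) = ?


19^1 mod 31 = 19
19^2 mod 31 = 20
19^3 mod 31 = 8
19^4 mod 31 = 28
19^5 mod 31 = 5
19^6 mod 31 = 2
19^7 mod 31 = 7
19^8 mod 31 = 9
19^9 mod 31 = 16
19^10 mod 31 = 25
19^11 mod 31 = 10
19^12 mod 31 = 4
19^13 mod 31 = 14
19^14 mod 31 = 18
19^15 mod 31 = 1
19^16 mod 31 = 19
19^17 mod 31 = 20
19^18 mod 31 = 8


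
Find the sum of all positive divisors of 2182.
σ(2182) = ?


Divisors of 2182: 1, 2, 1091, 2182
Sum = 1 + 2 + 1091 + 2182 = 3276

σ(2182) = 3276


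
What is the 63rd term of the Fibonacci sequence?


Sequence: 1, 1, 2, 3, 5, 8, 13, 21, 34, 55, 89, 144, 233, 377, 610, 987, 1597, 2584, 4181, 6765, 10946, 17711, 28657, 46368, 75025, 121393, 196418, 317811, 514229, 832040, 1346269, 2178309, 3524578, 5702887, 9227465, 14930352, 24157817, 39088169, 63245986, 102334155, 165580141, 267914296, 433494437, 701408733, 1134903170, 1836311903, 2971215073, 4807526976, 7778742049, 12586269025, 20365011074, 32951280099, 53316291173, 86267571272, 139583862445, 225851433717, 365435296162, 591286729879, 956722026041, 1548008755920, 2504730781961, 4052739537881, 6557470319842
F(63) = 6557470319842


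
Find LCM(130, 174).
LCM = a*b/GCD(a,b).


GCD(130, 174) = 2
LCM = 130*174/2 = 22620/2 = 11310

LCM = 11310


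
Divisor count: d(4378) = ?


4378 = 2^1 × 11^1 × 199^1
d(4378) = (1+1) × (1+1) × (1+1) = 8

8 divisors


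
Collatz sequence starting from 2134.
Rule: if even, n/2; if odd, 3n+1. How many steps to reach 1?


2134 → 1067 → 3202 → 1601 → 4804 → 2402 → 1201 → 3604 → 1802 → 901 → 2704 → 1352 → 676 → 338 → 169 → 508 → 254 → 127 → 382 → 191 → 574 → 287 → 862 → 431 → 1294 → 647 → 1942 → 971 → 2914 → 1457 → 4372 → 2186 → 1093 → 3280 → 1640 → 820 → 410 → 205 → 616 → 308 → 154 → 77 → 232 → 116 → 58 → 29 → 88 → 44 → 22 → 11 → 34 → 17 → 52 → 26 → 13 → 40 → 20 → 10 → 5 → 16 → 8 → 4 → 2 → 1
Total steps = 63

63 steps


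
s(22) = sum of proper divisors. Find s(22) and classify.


Proper divisors: 1, 2, 11
Sum = 1 + 2 + 11 = 14
14 < 22 → deficient

s(22) = 14 (deficient)


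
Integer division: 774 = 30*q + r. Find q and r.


774 = 30 * 25 + 24
Check: 750 + 24 = 774

q = 25, r = 24


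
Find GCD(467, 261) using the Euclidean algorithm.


467 = 1 * 261 + 206
261 = 1 * 206 + 55
206 = 3 * 55 + 41
55 = 1 * 41 + 14
41 = 2 * 14 + 13
14 = 1 * 13 + 1
13 = 13 * 1 + 0
GCD = 1


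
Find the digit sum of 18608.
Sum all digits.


1 + 8 + 6 + 0 + 8 = 23


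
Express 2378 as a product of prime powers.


2378 / 2 = 1189
1189 / 29 = 41
41 / 41 = 1
2378 = 2 × 29 × 41


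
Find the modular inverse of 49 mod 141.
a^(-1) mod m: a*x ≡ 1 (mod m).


Use the extended Euclidean algorithm on (141, 49); each row r = 141*s + 49*t:
r=141, s=1, t=0
r=49, s=0, t=1
q=2: r=43, s=1, t=-2   [141*(1) + 49*(-2) = 43]
q=1: r=6, s=-1, t=3   [141*(-1) + 49*(3) = 6]
q=7: r=1, s=8, t=-23   [141*(8) + 49*(-23) = 1]
q=6: r=0, s=-49, t=141   [141*(-49) + 49*(141) = 0]
GCD = 1 with t = -23, so 49*(-23) ≡ 1 (mod 141)
Inverse = -23 mod 141 = 118
Check: 49 * 118 = 5782 ≡ 1 (mod 141)

49^(-1) ≡ 118 (mod 141)


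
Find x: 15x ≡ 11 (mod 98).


GCD(15, 98) = 1, unique solution
a^(-1) mod 98 = 85
x = 85 * 11 mod 98 = 53

x ≡ 53 (mod 98)


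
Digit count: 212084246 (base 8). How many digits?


212084246 in base 8 = 1451023026
Number of digits = 10

10 digits (base 8)


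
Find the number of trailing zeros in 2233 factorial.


floor(2233/5) = 446
floor(2233/25) = 89
floor(2233/125) = 17
floor(2233/625) = 3
Total = 555

555 trailing zeros


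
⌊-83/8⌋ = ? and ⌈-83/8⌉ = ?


-83/8 = -10.3750
floor = -11
ceil = -10

floor = -11, ceil = -10


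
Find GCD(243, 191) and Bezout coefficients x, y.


Tabular extended Euclidean (each row: r = 243*s + 191*t):
r=243, s=1, t=0
r=191, s=0, t=1
q=1: r=52, s=1, t=-1   [243*(1) + 191*(-1) = 52]
q=3: r=35, s=-3, t=4   [243*(-3) + 191*(4) = 35]
q=1: r=17, s=4, t=-5   [243*(4) + 191*(-5) = 17]
q=2: r=1, s=-11, t=14   [243*(-11) + 191*(14) = 1]
q=17: r=0, s=191, t=-243   [243*(191) + 191*(-243) = 0]
GCD = 1; from the row with r=1: x=-11, y=14
Check: 243*(-11) + 191*(14) = -2673 + 2674 = 1

GCD = 1, x = -11, y = 14


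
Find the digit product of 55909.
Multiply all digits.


5 × 5 × 9 × 0 × 9 = 0


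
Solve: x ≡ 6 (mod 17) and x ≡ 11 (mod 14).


M = 17*14 = 238
M1 = M/17 = 14, M2 = M/14 = 17
M1^(-1) mod 17 = 11, M2^(-1) mod 14 = 5
x = 6*14*11 + 11*17*5 = 1859
1859 mod 238 = 193
Check: 193 mod 17 = 6 ✓, 193 mod 14 = 11 ✓

x ≡ 193 (mod 238)


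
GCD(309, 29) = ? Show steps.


309 = 10 * 29 + 19
29 = 1 * 19 + 10
19 = 1 * 10 + 9
10 = 1 * 9 + 1
9 = 9 * 1 + 0
GCD = 1


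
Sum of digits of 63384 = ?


6 + 3 + 3 + 8 + 4 = 24


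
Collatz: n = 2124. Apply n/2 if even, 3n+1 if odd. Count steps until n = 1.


2124 → 1062 → 531 → 1594 → 797 → 2392 → 1196 → 598 → 299 → 898 → 449 → 1348 → 674 → 337 → 1012 → 506 → 253 → 760 → 380 → 190 → 95 → 286 → 143 → 430 → 215 → 646 → 323 → 970 → 485 → 1456 → 728 → 364 → 182 → 91 → 274 → 137 → 412 → 206 → 103 → 310 → 155 → 466 → 233 → 700 → 350 → 175 → 526 → 263 → 790 → 395 → 1186 → 593 → 1780 → 890 → 445 → 1336 → 668 → 334 → 167 → 502 → 251 → 754 → 377 → 1132 → 566 → 283 → 850 → 425 → 1276 → 638 → 319 → 958 → 479 → 1438 → 719 → 2158 → 1079 → 3238 → 1619 → 4858 → 2429 → 7288 → 3644 → 1822 → 911 → 2734 → 1367 → 4102 → 2051 → 6154 → 3077 → 9232 → 4616 → 2308 → 1154 → 577 → 1732 → 866 → 433 → 1300 → 650 → 325 → 976 → 488 → 244 → 122 → 61 → 184 → 92 → 46 → 23 → 70 → 35 → 106 → 53 → 160 → 80 → 40 → 20 → 10 → 5 → 16 → 8 → 4 → 2 → 1
Total steps = 125

125 steps


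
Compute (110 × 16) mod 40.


110 × 16 = 1760
1760 mod 40 = 0


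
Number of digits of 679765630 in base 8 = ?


679765630 in base 8 = 5041063176
Number of digits = 10

10 digits (base 8)


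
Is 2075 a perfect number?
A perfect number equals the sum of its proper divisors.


Proper divisors of 2075: 1, 5, 25, 83, 415
Sum = 1 + 5 + 25 + 83 + 415 = 529

No, 2075 is not perfect (529 ≠ 2075)


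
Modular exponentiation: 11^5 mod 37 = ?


11^1 mod 37 = 11
11^2 mod 37 = 10
11^3 mod 37 = 36
11^4 mod 37 = 26
11^5 mod 37 = 27


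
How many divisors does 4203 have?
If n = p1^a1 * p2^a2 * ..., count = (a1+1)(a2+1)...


4203 = 3^2 × 467^1
d(4203) = (2+1) × (1+1) = 6

6 divisors


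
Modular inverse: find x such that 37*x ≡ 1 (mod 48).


Use the extended Euclidean algorithm on (48, 37); each row r = 48*s + 37*t:
r=48, s=1, t=0
r=37, s=0, t=1
q=1: r=11, s=1, t=-1   [48*(1) + 37*(-1) = 11]
q=3: r=4, s=-3, t=4   [48*(-3) + 37*(4) = 4]
q=2: r=3, s=7, t=-9   [48*(7) + 37*(-9) = 3]
q=1: r=1, s=-10, t=13   [48*(-10) + 37*(13) = 1]
q=3: r=0, s=37, t=-48   [48*(37) + 37*(-48) = 0]
GCD = 1 with t = 13, so 37*(13) ≡ 1 (mod 48)
Inverse = 13 mod 48 = 13
Check: 37 * 13 = 481 ≡ 1 (mod 48)

37^(-1) ≡ 13 (mod 48)


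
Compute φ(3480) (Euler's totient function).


3480 = 2^3 × 3 × 5 × 29
Prime factors: 2, 3, 5, 29
φ(3480) = 3480 × (1-1/2) × (1-1/3) × (1-1/5) × (1-1/29)
= 3480 × 1/2 × 2/3 × 4/5 × 28/29 = 896

φ(3480) = 896


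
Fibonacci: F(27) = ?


Sequence: 1, 1, 2, 3, 5, 8, 13, 21, 34, 55, 89, 144, 233, 377, 610, 987, 1597, 2584, 4181, 6765, 10946, 17711, 28657, 46368, 75025, 121393, 196418
F(27) = 196418


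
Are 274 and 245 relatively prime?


Euclidean algorithm:
274 = 1 * 245 + 29
245 = 8 * 29 + 13
29 = 2 * 13 + 3
13 = 4 * 3 + 1
3 = 3 * 1 + 0
GCD(274, 245) = 1

Yes, coprime (GCD = 1)


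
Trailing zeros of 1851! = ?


floor(1851/5) = 370
floor(1851/25) = 74
floor(1851/125) = 14
floor(1851/625) = 2
Total = 460

460 trailing zeros


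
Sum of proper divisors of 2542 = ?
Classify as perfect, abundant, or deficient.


Proper divisors: 1, 2, 31, 41, 62, 82, 1271
Sum = 1 + 2 + 31 + 41 + 62 + 82 + 1271 = 1490
1490 < 2542 → deficient

s(2542) = 1490 (deficient)


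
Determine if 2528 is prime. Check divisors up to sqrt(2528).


2528 / 2 = 1264 (exact division)
2528 is NOT prime.

No, 2528 is not prime


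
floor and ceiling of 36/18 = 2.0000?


36/18 = 2.0000
floor = 2
ceil = 2

floor = 2, ceil = 2


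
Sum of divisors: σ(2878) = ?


Divisors of 2878: 1, 2, 1439, 2878
Sum = 1 + 2 + 1439 + 2878 = 4320

σ(2878) = 4320


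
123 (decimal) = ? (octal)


123 (base 10) = 123 (decimal)
123 (decimal) = 173 (base 8)


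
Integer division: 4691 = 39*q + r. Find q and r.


4691 = 39 * 120 + 11
Check: 4680 + 11 = 4691

q = 120, r = 11


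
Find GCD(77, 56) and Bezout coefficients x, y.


Tabular extended Euclidean (each row: r = 77*s + 56*t):
r=77, s=1, t=0
r=56, s=0, t=1
q=1: r=21, s=1, t=-1   [77*(1) + 56*(-1) = 21]
q=2: r=14, s=-2, t=3   [77*(-2) + 56*(3) = 14]
q=1: r=7, s=3, t=-4   [77*(3) + 56*(-4) = 7]
q=2: r=0, s=-8, t=11   [77*(-8) + 56*(11) = 0]
GCD = 7; from the row with r=7: x=3, y=-4
Check: 77*(3) + 56*(-4) = 231 - 224 = 7

GCD = 7, x = 3, y = -4


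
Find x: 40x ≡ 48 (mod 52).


GCD(40, 52) = 4 divides 48
Divide: 10x ≡ 12 (mod 13)
x ≡ 9 (mod 13)


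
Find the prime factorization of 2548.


2548 / 2 = 1274
1274 / 2 = 637
637 / 7 = 91
91 / 7 = 13
13 / 13 = 1
2548 = 2^2 × 7^2 × 13


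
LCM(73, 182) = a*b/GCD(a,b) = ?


GCD(73, 182) = 1
LCM = 73*182/1 = 13286/1 = 13286

LCM = 13286


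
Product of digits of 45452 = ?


4 × 5 × 4 × 5 × 2 = 800


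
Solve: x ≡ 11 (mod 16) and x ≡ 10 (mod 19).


M = 16*19 = 304
M1 = M/16 = 19, M2 = M/19 = 16
M1^(-1) mod 16 = 11, M2^(-1) mod 19 = 6
x = 11*19*11 + 10*16*6 = 3259
3259 mod 304 = 219
Check: 219 mod 16 = 11 ✓, 219 mod 19 = 10 ✓

x ≡ 219 (mod 304)


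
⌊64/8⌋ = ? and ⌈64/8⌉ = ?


64/8 = 8.0000
floor = 8
ceil = 8

floor = 8, ceil = 8


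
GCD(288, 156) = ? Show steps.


288 = 1 * 156 + 132
156 = 1 * 132 + 24
132 = 5 * 24 + 12
24 = 2 * 12 + 0
GCD = 12


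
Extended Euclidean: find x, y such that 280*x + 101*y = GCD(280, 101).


Tabular extended Euclidean (each row: r = 280*s + 101*t):
r=280, s=1, t=0
r=101, s=0, t=1
q=2: r=78, s=1, t=-2   [280*(1) + 101*(-2) = 78]
q=1: r=23, s=-1, t=3   [280*(-1) + 101*(3) = 23]
q=3: r=9, s=4, t=-11   [280*(4) + 101*(-11) = 9]
q=2: r=5, s=-9, t=25   [280*(-9) + 101*(25) = 5]
q=1: r=4, s=13, t=-36   [280*(13) + 101*(-36) = 4]
q=1: r=1, s=-22, t=61   [280*(-22) + 101*(61) = 1]
q=4: r=0, s=101, t=-280   [280*(101) + 101*(-280) = 0]
GCD = 1; from the row with r=1: x=-22, y=61
Check: 280*(-22) + 101*(61) = -6160 + 6161 = 1

GCD = 1, x = -22, y = 61


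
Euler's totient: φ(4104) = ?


4104 = 2^3 × 3^3 × 19
Prime factors: 2, 3, 19
φ(4104) = 4104 × (1-1/2) × (1-1/3) × (1-1/19)
= 4104 × 1/2 × 2/3 × 18/19 = 1296

φ(4104) = 1296


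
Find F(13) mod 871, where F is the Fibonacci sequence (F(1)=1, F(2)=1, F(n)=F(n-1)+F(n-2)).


F(k) mod 871 for k=1..13:
1, 1, 2, 3, 5, 8, 13, 21, 34, 55, 89, 144, 233
F(13) mod 871 = 233


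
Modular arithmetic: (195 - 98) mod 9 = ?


195 - 98 = 97
97 mod 9 = 7


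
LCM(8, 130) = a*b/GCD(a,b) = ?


GCD(8, 130) = 2
LCM = 8*130/2 = 1040/2 = 520

LCM = 520


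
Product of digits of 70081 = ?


7 × 0 × 0 × 8 × 1 = 0


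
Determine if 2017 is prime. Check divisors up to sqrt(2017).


Check divisors up to sqrt(2017) = 44.9110
No divisors found.
2017 is prime.

Yes, 2017 is prime


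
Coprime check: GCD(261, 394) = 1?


Euclidean algorithm:
394 = 1 * 261 + 133
261 = 1 * 133 + 128
133 = 1 * 128 + 5
128 = 25 * 5 + 3
5 = 1 * 3 + 2
3 = 1 * 2 + 1
2 = 2 * 1 + 0
GCD(261, 394) = 1

Yes, coprime (GCD = 1)


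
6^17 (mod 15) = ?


6^1 mod 15 = 6
6^2 mod 15 = 6
6^3 mod 15 = 6
6^4 mod 15 = 6
6^5 mod 15 = 6
6^6 mod 15 = 6
6^7 mod 15 = 6
6^8 mod 15 = 6
6^9 mod 15 = 6
6^10 mod 15 = 6
6^11 mod 15 = 6
6^12 mod 15 = 6
6^13 mod 15 = 6
6^14 mod 15 = 6
6^15 mod 15 = 6
6^16 mod 15 = 6
6^17 mod 15 = 6


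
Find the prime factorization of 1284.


1284 / 2 = 642
642 / 2 = 321
321 / 3 = 107
107 / 107 = 1
1284 = 2^2 × 3 × 107


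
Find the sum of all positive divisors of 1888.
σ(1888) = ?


Divisors of 1888: 1, 2, 4, 8, 16, 32, 59, 118, 236, 472, 944, 1888
Sum = 1 + 2 + 4 + 8 + 16 + 32 + 59 + 118 + 236 + 472 + 944 + 1888 = 3780

σ(1888) = 3780


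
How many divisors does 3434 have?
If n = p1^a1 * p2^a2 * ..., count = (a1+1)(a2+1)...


3434 = 2^1 × 17^1 × 101^1
d(3434) = (1+1) × (1+1) × (1+1) = 8

8 divisors


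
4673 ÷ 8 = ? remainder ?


4673 = 8 * 584 + 1
Check: 4672 + 1 = 4673

q = 584, r = 1


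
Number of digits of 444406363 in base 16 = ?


444406363 in base 16 = 1A7D1A5B
Number of digits = 8

8 digits (base 16)


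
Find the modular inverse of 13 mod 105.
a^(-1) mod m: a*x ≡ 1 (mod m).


Use the extended Euclidean algorithm on (105, 13); each row r = 105*s + 13*t:
r=105, s=1, t=0
r=13, s=0, t=1
q=8: r=1, s=1, t=-8   [105*(1) + 13*(-8) = 1]
q=13: r=0, s=-13, t=105   [105*(-13) + 13*(105) = 0]
GCD = 1 with t = -8, so 13*(-8) ≡ 1 (mod 105)
Inverse = -8 mod 105 = 97
Check: 13 * 97 = 1261 ≡ 1 (mod 105)

13^(-1) ≡ 97 (mod 105)


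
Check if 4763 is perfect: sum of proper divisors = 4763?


Proper divisors of 4763: 1, 11, 433
Sum = 1 + 11 + 433 = 445

No, 4763 is not perfect (445 ≠ 4763)


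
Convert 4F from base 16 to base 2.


4F (base 16) = 79 (decimal)
79 (decimal) = 1001111 (base 2)


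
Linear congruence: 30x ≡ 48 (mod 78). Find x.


GCD(30, 78) = 6 divides 48
Divide: 5x ≡ 8 (mod 13)
x ≡ 12 (mod 13)


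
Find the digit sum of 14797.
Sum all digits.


1 + 4 + 7 + 9 + 7 = 28


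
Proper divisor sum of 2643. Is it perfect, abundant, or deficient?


Proper divisors: 1, 3, 881
Sum = 1 + 3 + 881 = 885
885 < 2643 → deficient

s(2643) = 885 (deficient)


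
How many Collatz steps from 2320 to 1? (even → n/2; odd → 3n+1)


2320 → 1160 → 580 → 290 → 145 → 436 → 218 → 109 → 328 → 164 → 82 → 41 → 124 → 62 → 31 → 94 → 47 → 142 → 71 → 214 → 107 → 322 → 161 → 484 → 242 → 121 → 364 → 182 → 91 → 274 → 137 → 412 → 206 → 103 → 310 → 155 → 466 → 233 → 700 → 350 → 175 → 526 → 263 → 790 → 395 → 1186 → 593 → 1780 → 890 → 445 → 1336 → 668 → 334 → 167 → 502 → 251 → 754 → 377 → 1132 → 566 → 283 → 850 → 425 → 1276 → 638 → 319 → 958 → 479 → 1438 → 719 → 2158 → 1079 → 3238 → 1619 → 4858 → 2429 → 7288 → 3644 → 1822 → 911 → 2734 → 1367 → 4102 → 2051 → 6154 → 3077 → 9232 → 4616 → 2308 → 1154 → 577 → 1732 → 866 → 433 → 1300 → 650 → 325 → 976 → 488 → 244 → 122 → 61 → 184 → 92 → 46 → 23 → 70 → 35 → 106 → 53 → 160 → 80 → 40 → 20 → 10 → 5 → 16 → 8 → 4 → 2 → 1
Total steps = 120

120 steps


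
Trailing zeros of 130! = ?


floor(130/5) = 26
floor(130/25) = 5
floor(130/125) = 1
Total = 32

32 trailing zeros


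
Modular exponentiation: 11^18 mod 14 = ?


11^1 mod 14 = 11
11^2 mod 14 = 9
11^3 mod 14 = 1
11^4 mod 14 = 11
11^5 mod 14 = 9
11^6 mod 14 = 1
11^7 mod 14 = 11
11^8 mod 14 = 9
11^9 mod 14 = 1
11^10 mod 14 = 11
11^11 mod 14 = 9
11^12 mod 14 = 1
11^13 mod 14 = 11
11^14 mod 14 = 9
11^15 mod 14 = 1
11^16 mod 14 = 11
11^17 mod 14 = 9
11^18 mod 14 = 1


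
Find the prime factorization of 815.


815 / 5 = 163
163 / 163 = 1
815 = 5 × 163


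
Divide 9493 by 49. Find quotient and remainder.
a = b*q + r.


9493 = 49 * 193 + 36
Check: 9457 + 36 = 9493

q = 193, r = 36


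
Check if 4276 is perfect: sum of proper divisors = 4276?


Proper divisors of 4276: 1, 2, 4, 1069, 2138
Sum = 1 + 2 + 4 + 1069 + 2138 = 3214

No, 4276 is not perfect (3214 ≠ 4276)


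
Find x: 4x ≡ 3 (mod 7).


GCD(4, 7) = 1, unique solution
a^(-1) mod 7 = 2
x = 2 * 3 mod 7 = 6

x ≡ 6 (mod 7)


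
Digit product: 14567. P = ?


1 × 4 × 5 × 6 × 7 = 840


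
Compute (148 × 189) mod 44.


148 × 189 = 27972
27972 mod 44 = 32


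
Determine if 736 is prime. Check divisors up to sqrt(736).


736 / 2 = 368 (exact division)
736 is NOT prime.

No, 736 is not prime


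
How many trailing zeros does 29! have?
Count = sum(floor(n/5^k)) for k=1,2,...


floor(29/5) = 5
floor(29/25) = 1
Total = 6

6 trailing zeros


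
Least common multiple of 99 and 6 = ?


GCD(99, 6) = 3
LCM = 99*6/3 = 594/3 = 198

LCM = 198


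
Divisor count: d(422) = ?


422 = 2^1 × 211^1
d(422) = (1+1) × (1+1) = 4

4 divisors


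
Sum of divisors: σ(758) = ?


Divisors of 758: 1, 2, 379, 758
Sum = 1 + 2 + 379 + 758 = 1140

σ(758) = 1140


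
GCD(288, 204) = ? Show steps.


288 = 1 * 204 + 84
204 = 2 * 84 + 36
84 = 2 * 36 + 12
36 = 3 * 12 + 0
GCD = 12


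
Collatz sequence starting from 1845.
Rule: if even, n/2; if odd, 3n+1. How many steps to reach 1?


1845 → 5536 → 2768 → 1384 → 692 → 346 → 173 → 520 → 260 → 130 → 65 → 196 → 98 → 49 → 148 → 74 → 37 → 112 → 56 → 28 → 14 → 7 → 22 → 11 → 34 → 17 → 52 → 26 → 13 → 40 → 20 → 10 → 5 → 16 → 8 → 4 → 2 → 1
Total steps = 37

37 steps


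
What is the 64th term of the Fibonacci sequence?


Sequence: 1, 1, 2, 3, 5, 8, 13, 21, 34, 55, 89, 144, 233, 377, 610, 987, 1597, 2584, 4181, 6765, 10946, 17711, 28657, 46368, 75025, 121393, 196418, 317811, 514229, 832040, 1346269, 2178309, 3524578, 5702887, 9227465, 14930352, 24157817, 39088169, 63245986, 102334155, 165580141, 267914296, 433494437, 701408733, 1134903170, 1836311903, 2971215073, 4807526976, 7778742049, 12586269025, 20365011074, 32951280099, 53316291173, 86267571272, 139583862445, 225851433717, 365435296162, 591286729879, 956722026041, 1548008755920, 2504730781961, 4052739537881, 6557470319842, 10610209857723
F(64) = 10610209857723


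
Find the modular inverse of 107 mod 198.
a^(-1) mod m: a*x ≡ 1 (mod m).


Use the extended Euclidean algorithm on (198, 107); each row r = 198*s + 107*t:
r=198, s=1, t=0
r=107, s=0, t=1
q=1: r=91, s=1, t=-1   [198*(1) + 107*(-1) = 91]
q=1: r=16, s=-1, t=2   [198*(-1) + 107*(2) = 16]
q=5: r=11, s=6, t=-11   [198*(6) + 107*(-11) = 11]
q=1: r=5, s=-7, t=13   [198*(-7) + 107*(13) = 5]
q=2: r=1, s=20, t=-37   [198*(20) + 107*(-37) = 1]
q=5: r=0, s=-107, t=198   [198*(-107) + 107*(198) = 0]
GCD = 1 with t = -37, so 107*(-37) ≡ 1 (mod 198)
Inverse = -37 mod 198 = 161
Check: 107 * 161 = 17227 ≡ 1 (mod 198)

107^(-1) ≡ 161 (mod 198)


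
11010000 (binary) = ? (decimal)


11010000 (base 2) = 208 (decimal)
208 (decimal) = 208 (base 10)


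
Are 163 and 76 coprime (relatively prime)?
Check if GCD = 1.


Euclidean algorithm:
163 = 2 * 76 + 11
76 = 6 * 11 + 10
11 = 1 * 10 + 1
10 = 10 * 1 + 0
GCD(163, 76) = 1

Yes, coprime (GCD = 1)


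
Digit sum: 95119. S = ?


9 + 5 + 1 + 1 + 9 = 25


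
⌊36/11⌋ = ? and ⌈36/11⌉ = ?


36/11 = 3.2727
floor = 3
ceil = 4

floor = 3, ceil = 4


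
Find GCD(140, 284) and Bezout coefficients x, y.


Tabular extended Euclidean (each row: r = 140*s + 284*t):
r=140, s=1, t=0
r=284, s=0, t=1
q=0: r=140, s=1, t=0   [140*(1) + 284*(0) = 140]
q=2: r=4, s=-2, t=1   [140*(-2) + 284*(1) = 4]
q=35: r=0, s=71, t=-35   [140*(71) + 284*(-35) = 0]
GCD = 4; from the row with r=4: x=-2, y=1
Check: 140*(-2) + 284*(1) = -280 + 284 = 4

GCD = 4, x = -2, y = 1


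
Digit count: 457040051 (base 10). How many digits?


457040051 has 9 digits in base 10
floor(log10(457040051)) + 1 = floor(8.6600) + 1 = 9

9 digits (base 10)


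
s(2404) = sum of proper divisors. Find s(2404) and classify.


Proper divisors: 1, 2, 4, 601, 1202
Sum = 1 + 2 + 4 + 601 + 1202 = 1810
1810 < 2404 → deficient

s(2404) = 1810 (deficient)


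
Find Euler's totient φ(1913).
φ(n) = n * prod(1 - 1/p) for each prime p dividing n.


1913 = 1913
Prime factors: 1913
φ(1913) = 1913 × (1-1/1913)
= 1913 × 1912/1913 = 1912

φ(1913) = 1912


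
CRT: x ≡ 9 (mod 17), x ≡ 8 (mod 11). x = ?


M = 17*11 = 187
M1 = M/17 = 11, M2 = M/11 = 17
M1^(-1) mod 17 = 14, M2^(-1) mod 11 = 2
x = 9*11*14 + 8*17*2 = 1658
1658 mod 187 = 162
Check: 162 mod 17 = 9 ✓, 162 mod 11 = 8 ✓

x ≡ 162 (mod 187)


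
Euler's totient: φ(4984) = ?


4984 = 2^3 × 7 × 89
Prime factors: 2, 7, 89
φ(4984) = 4984 × (1-1/2) × (1-1/7) × (1-1/89)
= 4984 × 1/2 × 6/7 × 88/89 = 2112

φ(4984) = 2112


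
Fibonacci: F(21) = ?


Sequence: 1, 1, 2, 3, 5, 8, 13, 21, 34, 55, 89, 144, 233, 377, 610, 987, 1597, 2584, 4181, 6765, 10946
F(21) = 10946


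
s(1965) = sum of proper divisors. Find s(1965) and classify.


Proper divisors: 1, 3, 5, 15, 131, 393, 655
Sum = 1 + 3 + 5 + 15 + 131 + 393 + 655 = 1203
1203 < 1965 → deficient

s(1965) = 1203 (deficient)


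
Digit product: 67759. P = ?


6 × 7 × 7 × 5 × 9 = 13230


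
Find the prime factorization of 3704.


3704 / 2 = 1852
1852 / 2 = 926
926 / 2 = 463
463 / 463 = 1
3704 = 2^3 × 463


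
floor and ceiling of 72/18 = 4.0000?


72/18 = 4.0000
floor = 4
ceil = 4

floor = 4, ceil = 4


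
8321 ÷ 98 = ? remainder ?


8321 = 98 * 84 + 89
Check: 8232 + 89 = 8321

q = 84, r = 89


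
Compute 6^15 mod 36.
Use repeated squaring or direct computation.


6^1 mod 36 = 6
6^2 mod 36 = 0
6^3 mod 36 = 0
6^4 mod 36 = 0
6^5 mod 36 = 0
6^6 mod 36 = 0
6^7 mod 36 = 0
6^8 mod 36 = 0
6^9 mod 36 = 0
6^10 mod 36 = 0
6^11 mod 36 = 0
6^12 mod 36 = 0
6^13 mod 36 = 0
6^14 mod 36 = 0
6^15 mod 36 = 0


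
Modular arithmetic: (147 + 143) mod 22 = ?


147 + 143 = 290
290 mod 22 = 4


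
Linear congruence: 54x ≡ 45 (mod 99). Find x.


GCD(54, 99) = 9 divides 45
Divide: 6x ≡ 5 (mod 11)
x ≡ 10 (mod 11)


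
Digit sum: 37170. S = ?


3 + 7 + 1 + 7 + 0 = 18


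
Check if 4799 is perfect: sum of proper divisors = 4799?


Proper divisors of 4799: 1
Sum = 1 = 1

No, 4799 is not perfect (1 ≠ 4799)


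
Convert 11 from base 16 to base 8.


11 (base 16) = 17 (decimal)
17 (decimal) = 21 (base 8)


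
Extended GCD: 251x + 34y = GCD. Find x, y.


Tabular extended Euclidean (each row: r = 251*s + 34*t):
r=251, s=1, t=0
r=34, s=0, t=1
q=7: r=13, s=1, t=-7   [251*(1) + 34*(-7) = 13]
q=2: r=8, s=-2, t=15   [251*(-2) + 34*(15) = 8]
q=1: r=5, s=3, t=-22   [251*(3) + 34*(-22) = 5]
q=1: r=3, s=-5, t=37   [251*(-5) + 34*(37) = 3]
q=1: r=2, s=8, t=-59   [251*(8) + 34*(-59) = 2]
q=1: r=1, s=-13, t=96   [251*(-13) + 34*(96) = 1]
q=2: r=0, s=34, t=-251   [251*(34) + 34*(-251) = 0]
GCD = 1; from the row with r=1: x=-13, y=96
Check: 251*(-13) + 34*(96) = -3263 + 3264 = 1

GCD = 1, x = -13, y = 96


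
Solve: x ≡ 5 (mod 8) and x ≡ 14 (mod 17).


M = 8*17 = 136
M1 = M/8 = 17, M2 = M/17 = 8
M1^(-1) mod 8 = 1, M2^(-1) mod 17 = 15
x = 5*17*1 + 14*8*15 = 1765
1765 mod 136 = 133
Check: 133 mod 8 = 5 ✓, 133 mod 17 = 14 ✓

x ≡ 133 (mod 136)


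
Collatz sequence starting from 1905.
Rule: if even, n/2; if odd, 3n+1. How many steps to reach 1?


1905 → 5716 → 2858 → 1429 → 4288 → 2144 → 1072 → 536 → 268 → 134 → 67 → 202 → 101 → 304 → 152 → 76 → 38 → 19 → 58 → 29 → 88 → 44 → 22 → 11 → 34 → 17 → 52 → 26 → 13 → 40 → 20 → 10 → 5 → 16 → 8 → 4 → 2 → 1
Total steps = 37

37 steps


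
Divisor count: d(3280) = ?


3280 = 2^4 × 5^1 × 41^1
d(3280) = (4+1) × (1+1) × (1+1) = 20

20 divisors


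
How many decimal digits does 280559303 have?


280559303 has 9 digits in base 10
floor(log10(280559303)) + 1 = floor(8.4480) + 1 = 9

9 digits (base 10)


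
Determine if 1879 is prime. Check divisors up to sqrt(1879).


Check divisors up to sqrt(1879) = 43.3474
No divisors found.
1879 is prime.

Yes, 1879 is prime


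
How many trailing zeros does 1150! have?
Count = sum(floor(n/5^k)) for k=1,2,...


floor(1150/5) = 230
floor(1150/25) = 46
floor(1150/125) = 9
floor(1150/625) = 1
Total = 286

286 trailing zeros


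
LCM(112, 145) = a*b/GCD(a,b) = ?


GCD(112, 145) = 1
LCM = 112*145/1 = 16240/1 = 16240

LCM = 16240


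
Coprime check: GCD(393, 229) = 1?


Euclidean algorithm:
393 = 1 * 229 + 164
229 = 1 * 164 + 65
164 = 2 * 65 + 34
65 = 1 * 34 + 31
34 = 1 * 31 + 3
31 = 10 * 3 + 1
3 = 3 * 1 + 0
GCD(393, 229) = 1

Yes, coprime (GCD = 1)


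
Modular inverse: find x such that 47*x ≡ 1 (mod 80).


Use the extended Euclidean algorithm on (80, 47); each row r = 80*s + 47*t:
r=80, s=1, t=0
r=47, s=0, t=1
q=1: r=33, s=1, t=-1   [80*(1) + 47*(-1) = 33]
q=1: r=14, s=-1, t=2   [80*(-1) + 47*(2) = 14]
q=2: r=5, s=3, t=-5   [80*(3) + 47*(-5) = 5]
q=2: r=4, s=-7, t=12   [80*(-7) + 47*(12) = 4]
q=1: r=1, s=10, t=-17   [80*(10) + 47*(-17) = 1]
q=4: r=0, s=-47, t=80   [80*(-47) + 47*(80) = 0]
GCD = 1 with t = -17, so 47*(-17) ≡ 1 (mod 80)
Inverse = -17 mod 80 = 63
Check: 47 * 63 = 2961 ≡ 1 (mod 80)

47^(-1) ≡ 63 (mod 80)


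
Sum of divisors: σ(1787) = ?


Divisors of 1787: 1, 1787
Sum = 1 + 1787 = 1788

σ(1787) = 1788


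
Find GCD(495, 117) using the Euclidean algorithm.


495 = 4 * 117 + 27
117 = 4 * 27 + 9
27 = 3 * 9 + 0
GCD = 9


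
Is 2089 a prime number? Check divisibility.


Check divisors up to sqrt(2089) = 45.7056
No divisors found.
2089 is prime.

Yes, 2089 is prime


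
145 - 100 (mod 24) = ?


145 - 100 = 45
45 mod 24 = 21


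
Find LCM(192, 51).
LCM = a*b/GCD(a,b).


GCD(192, 51) = 3
LCM = 192*51/3 = 9792/3 = 3264

LCM = 3264


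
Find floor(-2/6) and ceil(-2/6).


-2/6 = -0.3333
floor = -1
ceil = 0

floor = -1, ceil = 0


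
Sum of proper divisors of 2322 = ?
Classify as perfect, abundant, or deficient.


Proper divisors: 1, 2, 3, 6, 9, 18, 27, 43, 54, 86, 129, 258, 387, 774, 1161
Sum = 1 + 2 + 3 + 6 + 9 + 18 + 27 + 43 + 54 + 86 + 129 + 258 + 387 + 774 + 1161 = 2958
2958 > 2322 → abundant

s(2322) = 2958 (abundant)


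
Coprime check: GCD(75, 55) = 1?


Euclidean algorithm:
75 = 1 * 55 + 20
55 = 2 * 20 + 15
20 = 1 * 15 + 5
15 = 3 * 5 + 0
GCD(75, 55) = 5

No, not coprime (GCD = 5)


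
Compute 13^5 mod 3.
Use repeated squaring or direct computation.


13^1 mod 3 = 1
13^2 mod 3 = 1
13^3 mod 3 = 1
13^4 mod 3 = 1
13^5 mod 3 = 1


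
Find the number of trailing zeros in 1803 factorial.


floor(1803/5) = 360
floor(1803/25) = 72
floor(1803/125) = 14
floor(1803/625) = 2
Total = 448

448 trailing zeros


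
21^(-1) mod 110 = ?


Use the extended Euclidean algorithm on (110, 21); each row r = 110*s + 21*t:
r=110, s=1, t=0
r=21, s=0, t=1
q=5: r=5, s=1, t=-5   [110*(1) + 21*(-5) = 5]
q=4: r=1, s=-4, t=21   [110*(-4) + 21*(21) = 1]
q=5: r=0, s=21, t=-110   [110*(21) + 21*(-110) = 0]
GCD = 1 with t = 21, so 21*(21) ≡ 1 (mod 110)
Inverse = 21 mod 110 = 21
Check: 21 * 21 = 441 ≡ 1 (mod 110)

21^(-1) ≡ 21 (mod 110)


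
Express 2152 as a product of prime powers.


2152 / 2 = 1076
1076 / 2 = 538
538 / 2 = 269
269 / 269 = 1
2152 = 2^3 × 269


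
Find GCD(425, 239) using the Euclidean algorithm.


425 = 1 * 239 + 186
239 = 1 * 186 + 53
186 = 3 * 53 + 27
53 = 1 * 27 + 26
27 = 1 * 26 + 1
26 = 26 * 1 + 0
GCD = 1


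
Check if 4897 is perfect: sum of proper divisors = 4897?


Proper divisors of 4897: 1, 59, 83
Sum = 1 + 59 + 83 = 143

No, 4897 is not perfect (143 ≠ 4897)


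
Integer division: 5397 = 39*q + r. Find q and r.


5397 = 39 * 138 + 15
Check: 5382 + 15 = 5397

q = 138, r = 15


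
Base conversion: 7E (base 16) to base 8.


7E (base 16) = 126 (decimal)
126 (decimal) = 176 (base 8)


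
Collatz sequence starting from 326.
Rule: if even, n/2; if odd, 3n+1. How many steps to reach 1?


326 → 163 → 490 → 245 → 736 → 368 → 184 → 92 → 46 → 23 → 70 → 35 → 106 → 53 → 160 → 80 → 40 → 20 → 10 → 5 → 16 → 8 → 4 → 2 → 1
Total steps = 24

24 steps


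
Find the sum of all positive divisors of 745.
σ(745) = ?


Divisors of 745: 1, 5, 149, 745
Sum = 1 + 5 + 149 + 745 = 900

σ(745) = 900


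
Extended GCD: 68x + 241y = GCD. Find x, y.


Tabular extended Euclidean (each row: r = 68*s + 241*t):
r=68, s=1, t=0
r=241, s=0, t=1
q=0: r=68, s=1, t=0   [68*(1) + 241*(0) = 68]
q=3: r=37, s=-3, t=1   [68*(-3) + 241*(1) = 37]
q=1: r=31, s=4, t=-1   [68*(4) + 241*(-1) = 31]
q=1: r=6, s=-7, t=2   [68*(-7) + 241*(2) = 6]
q=5: r=1, s=39, t=-11   [68*(39) + 241*(-11) = 1]
q=6: r=0, s=-241, t=68   [68*(-241) + 241*(68) = 0]
GCD = 1; from the row with r=1: x=39, y=-11
Check: 68*(39) + 241*(-11) = 2652 - 2651 = 1

GCD = 1, x = 39, y = -11


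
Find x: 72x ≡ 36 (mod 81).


GCD(72, 81) = 9 divides 36
Divide: 8x ≡ 4 (mod 9)
x ≡ 5 (mod 9)


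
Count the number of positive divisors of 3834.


3834 = 2^1 × 3^3 × 71^1
d(3834) = (1+1) × (3+1) × (1+1) = 16

16 divisors


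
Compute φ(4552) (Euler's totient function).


4552 = 2^3 × 569
Prime factors: 2, 569
φ(4552) = 4552 × (1-1/2) × (1-1/569)
= 4552 × 1/2 × 568/569 = 2272

φ(4552) = 2272


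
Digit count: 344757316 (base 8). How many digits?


344757316 in base 8 = 2443112104
Number of digits = 10

10 digits (base 8)


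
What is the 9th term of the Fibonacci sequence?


Sequence: 1, 1, 2, 3, 5, 8, 13, 21, 34
F(9) = 34


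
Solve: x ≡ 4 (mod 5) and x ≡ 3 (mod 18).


M = 5*18 = 90
M1 = M/5 = 18, M2 = M/18 = 5
M1^(-1) mod 5 = 2, M2^(-1) mod 18 = 11
x = 4*18*2 + 3*5*11 = 309
309 mod 90 = 39
Check: 39 mod 5 = 4 ✓, 39 mod 18 = 3 ✓

x ≡ 39 (mod 90)


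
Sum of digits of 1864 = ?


1 + 8 + 6 + 4 = 19


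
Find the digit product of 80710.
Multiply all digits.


8 × 0 × 7 × 1 × 0 = 0
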